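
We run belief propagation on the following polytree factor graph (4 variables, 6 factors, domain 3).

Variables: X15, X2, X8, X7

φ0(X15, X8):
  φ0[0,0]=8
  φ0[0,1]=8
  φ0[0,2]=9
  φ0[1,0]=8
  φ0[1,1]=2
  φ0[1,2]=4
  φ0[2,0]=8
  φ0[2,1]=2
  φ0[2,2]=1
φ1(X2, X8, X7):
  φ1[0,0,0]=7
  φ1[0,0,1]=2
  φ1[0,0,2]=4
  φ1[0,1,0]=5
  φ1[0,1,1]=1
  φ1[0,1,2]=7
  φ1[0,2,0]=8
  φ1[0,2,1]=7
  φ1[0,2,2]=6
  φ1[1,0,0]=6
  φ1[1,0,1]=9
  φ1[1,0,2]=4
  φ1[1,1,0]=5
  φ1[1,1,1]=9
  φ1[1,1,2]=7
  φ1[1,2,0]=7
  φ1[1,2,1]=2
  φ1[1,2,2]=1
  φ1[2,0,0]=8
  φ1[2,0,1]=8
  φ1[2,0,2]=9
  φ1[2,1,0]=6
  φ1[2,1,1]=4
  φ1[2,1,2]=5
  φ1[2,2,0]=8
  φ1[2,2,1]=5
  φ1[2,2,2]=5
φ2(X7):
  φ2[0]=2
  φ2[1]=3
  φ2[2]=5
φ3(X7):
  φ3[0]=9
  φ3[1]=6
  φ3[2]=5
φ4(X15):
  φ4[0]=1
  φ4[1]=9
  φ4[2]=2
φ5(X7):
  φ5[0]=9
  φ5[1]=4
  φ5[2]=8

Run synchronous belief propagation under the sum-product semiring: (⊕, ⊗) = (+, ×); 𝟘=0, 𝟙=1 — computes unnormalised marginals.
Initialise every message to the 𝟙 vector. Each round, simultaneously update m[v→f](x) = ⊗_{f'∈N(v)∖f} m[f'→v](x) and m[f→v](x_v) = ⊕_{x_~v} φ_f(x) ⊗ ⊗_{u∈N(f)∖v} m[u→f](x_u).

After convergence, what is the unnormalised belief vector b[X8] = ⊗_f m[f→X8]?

b[X8] = [784320, 222000, 335298]

init: all messages = 𝟙 over 3 values
r1 m[φ0→X15] = [25, 14, 11]
r1 m[φ0→X8] = [24, 12, 14]
r1 m[φ1→X2] = [47, 50, 58]
r1 m[φ1→X8] = [57, 49, 49]
r1 m[φ1→X7] = [60, 47, 48]
r1 m[φ2→X7] = [2, 3, 5]
r1 m[φ3→X7] = [9, 6, 5]
r1 m[φ4→X15] = [1, 9, 2]
r1 m[φ5→X7] = [9, 4, 8]
r1 m[X15→φ0] = [1, 1, 1]
r1 m[X15→φ4] = [1, 1, 1]
r1 m[X2→φ1] = [1, 1, 1]
r1 m[X8→φ0] = [1, 1, 1]
r1 m[X8→φ1] = [1, 1, 1]
r1 m[X7→φ1] = [1, 1, 1]
r1 m[X7→φ2] = [1, 1, 1]
r1 m[X7→φ3] = [1, 1, 1]
r1 m[X7→φ5] = [1, 1, 1]
r2 m[φ0→X15] = [25, 14, 11]
r2 m[φ0→X8] = [24, 12, 14]
r2 m[φ1→X2] = [47, 50, 58]
r2 m[φ1→X8] = [57, 49, 49]
r2 m[φ1→X7] = [60, 47, 48]
r2 m[φ2→X7] = [2, 3, 5]
r2 m[φ3→X7] = [9, 6, 5]
r2 m[φ4→X15] = [1, 9, 2]
r2 m[φ5→X7] = [9, 4, 8]
r2 m[X15→φ0] = [1, 9, 2]
r2 m[X15→φ4] = [25, 14, 11]
r2 m[X2→φ1] = [1, 1, 1]
r2 m[X8→φ0] = [57, 49, 49]
r2 m[X8→φ1] = [24, 12, 14]
r2 m[X7→φ1] = [162, 72, 200]
r2 m[X7→φ2] = [4860, 1128, 1920]
r2 m[X7→φ3] = [1080, 564, 1920]
r2 m[X7→φ5] = [1080, 846, 1200]
r3 m[φ0→X15] = [1289, 750, 603]
r3 m[φ0→X8] = [96, 30, 47]
r3 m[φ1→X2] = [119256, 113068, 152432]
r3 m[φ1→X8] = [8170, 7400, 7134]
r3 m[φ1→X7] = [1018, 820, 804]
r3 m[φ2→X7] = [2, 3, 5]
r3 m[φ3→X7] = [9, 6, 5]
r3 m[φ4→X15] = [1, 9, 2]
r3 m[φ5→X7] = [9, 4, 8]
r3 m[X15→φ0] = [1, 9, 2]
r3 m[X15→φ4] = [25, 14, 11]
r3 m[X2→φ1] = [1, 1, 1]
r3 m[X8→φ0] = [57, 49, 49]
r3 m[X8→φ1] = [24, 12, 14]
r3 m[X7→φ1] = [162, 72, 200]
r3 m[X7→φ2] = [4860, 1128, 1920]
r3 m[X7→φ3] = [1080, 564, 1920]
r3 m[X7→φ5] = [1080, 846, 1200]
r4 m[φ0→X15] = [1289, 750, 603]
r4 m[φ0→X8] = [96, 30, 47]
r4 m[φ1→X2] = [119256, 113068, 152432]
r4 m[φ1→X8] = [8170, 7400, 7134]
r4 m[φ1→X7] = [1018, 820, 804]
r4 m[φ2→X7] = [2, 3, 5]
r4 m[φ3→X7] = [9, 6, 5]
r4 m[φ4→X15] = [1, 9, 2]
r4 m[φ5→X7] = [9, 4, 8]
r4 m[X15→φ0] = [1, 9, 2]
r4 m[X15→φ4] = [1289, 750, 603]
r4 m[X2→φ1] = [1, 1, 1]
r4 m[X8→φ0] = [8170, 7400, 7134]
r4 m[X8→φ1] = [96, 30, 47]
r4 m[X7→φ1] = [162, 72, 200]
r4 m[X7→φ2] = [82458, 19680, 32160]
r4 m[X7→φ3] = [18324, 9840, 32160]
r4 m[X7→φ5] = [18324, 14760, 20100]
r5 m[φ0→X15] = [188766, 108696, 87294]
r5 m[φ0→X8] = [96, 30, 47]
r5 m[φ1→X2] = [408948, 387526, 545144]
r5 m[φ1→X8] = [8170, 7400, 7134]
r5 m[φ1→X7] = [3577, 2902, 2766]
r5 m[φ2→X7] = [2, 3, 5]
r5 m[φ3→X7] = [9, 6, 5]
r5 m[φ4→X15] = [1, 9, 2]
r5 m[φ5→X7] = [9, 4, 8]
r5 m[X15→φ0] = [1, 9, 2]
r5 m[X15→φ4] = [1289, 750, 603]
r5 m[X2→φ1] = [1, 1, 1]
r5 m[X8→φ0] = [8170, 7400, 7134]
r5 m[X8→φ1] = [96, 30, 47]
r5 m[X7→φ1] = [162, 72, 200]
r5 m[X7→φ2] = [82458, 19680, 32160]
r5 m[X7→φ3] = [18324, 9840, 32160]
r5 m[X7→φ5] = [18324, 14760, 20100]
r6 m[φ0→X15] = [188766, 108696, 87294]
r6 m[φ0→X8] = [96, 30, 47]
r6 m[φ1→X2] = [408948, 387526, 545144]
r6 m[φ1→X8] = [8170, 7400, 7134]
r6 m[φ1→X7] = [3577, 2902, 2766]
r6 m[φ2→X7] = [2, 3, 5]
r6 m[φ3→X7] = [9, 6, 5]
r6 m[φ4→X15] = [1, 9, 2]
r6 m[φ5→X7] = [9, 4, 8]
r6 m[X15→φ0] = [1, 9, 2]
r6 m[X15→φ4] = [188766, 108696, 87294]
r6 m[X2→φ1] = [1, 1, 1]
r6 m[X8→φ0] = [8170, 7400, 7134]
r6 m[X8→φ1] = [96, 30, 47]
r6 m[X7→φ1] = [162, 72, 200]
r6 m[X7→φ2] = [289737, 69648, 110640]
r6 m[X7→φ3] = [64386, 34824, 110640]
r6 m[X7→φ5] = [64386, 52236, 69150]
r7 m[φ0→X15] = [188766, 108696, 87294]
r7 m[φ0→X8] = [96, 30, 47]
r7 m[φ1→X2] = [408948, 387526, 545144]
r7 m[φ1→X8] = [8170, 7400, 7134]
r7 m[φ1→X7] = [3577, 2902, 2766]
r7 m[φ2→X7] = [2, 3, 5]
r7 m[φ3→X7] = [9, 6, 5]
r7 m[φ4→X15] = [1, 9, 2]
r7 m[φ5→X7] = [9, 4, 8]
r7 m[X15→φ0] = [1, 9, 2]
r7 m[X15→φ4] = [188766, 108696, 87294]
r7 m[X2→φ1] = [1, 1, 1]
r7 m[X8→φ0] = [8170, 7400, 7134]
r7 m[X8→φ1] = [96, 30, 47]
r7 m[X7→φ1] = [162, 72, 200]
r7 m[X7→φ2] = [289737, 69648, 110640]
r7 m[X7→φ3] = [64386, 34824, 110640]
r7 m[X7→φ5] = [64386, 52236, 69150]
fixed point reached at round 7
b[X8] = ⊗ incoming = [784320, 222000, 335298]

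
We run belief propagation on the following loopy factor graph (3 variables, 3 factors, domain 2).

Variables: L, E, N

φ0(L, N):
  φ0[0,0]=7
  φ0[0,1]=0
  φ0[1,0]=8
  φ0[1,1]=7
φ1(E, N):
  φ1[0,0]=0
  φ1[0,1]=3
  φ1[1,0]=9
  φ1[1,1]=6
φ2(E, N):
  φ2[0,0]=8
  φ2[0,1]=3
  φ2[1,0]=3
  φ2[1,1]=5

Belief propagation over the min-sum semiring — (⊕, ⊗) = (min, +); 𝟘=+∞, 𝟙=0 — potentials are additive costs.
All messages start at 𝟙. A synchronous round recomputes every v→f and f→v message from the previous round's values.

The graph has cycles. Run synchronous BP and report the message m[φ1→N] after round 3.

init: all messages = 𝟙 over 2 values
r1 m[φ0→L] = [0, 7]
r1 m[φ0→N] = [7, 0]
r1 m[φ1→E] = [0, 6]
r1 m[φ1→N] = [0, 3]
r1 m[φ2→E] = [3, 3]
r1 m[φ2→N] = [3, 3]
r1 m[L→φ0] = [0, 0]
r1 m[E→φ1] = [0, 0]
r1 m[E→φ2] = [0, 0]
r1 m[N→φ0] = [0, 0]
r1 m[N→φ1] = [0, 0]
r1 m[N→φ2] = [0, 0]
r2 m[φ0→L] = [0, 7]
r2 m[φ0→N] = [7, 0]
r2 m[φ1→E] = [0, 6]
r2 m[φ1→N] = [0, 3]
r2 m[φ2→E] = [3, 3]
r2 m[φ2→N] = [3, 3]
r2 m[L→φ0] = [0, 0]
r2 m[E→φ1] = [3, 3]
r2 m[E→φ2] = [0, 6]
r2 m[N→φ0] = [3, 6]
r2 m[N→φ1] = [10, 3]
r2 m[N→φ2] = [7, 3]
r3 m[φ0→L] = [6, 11]
r3 m[φ0→N] = [7, 0]
r3 m[φ1→E] = [6, 9]
r3 m[φ1→N] = [3, 6]
r3 m[φ2→E] = [6, 8]
r3 m[φ2→N] = [8, 3]
r3 m[L→φ0] = [0, 0]
r3 m[E→φ1] = [3, 3]
r3 m[E→φ2] = [0, 6]
r3 m[N→φ0] = [3, 6]
r3 m[N→φ1] = [10, 3]
r3 m[N→φ2] = [7, 3]

message @ round 3 = [3, 6]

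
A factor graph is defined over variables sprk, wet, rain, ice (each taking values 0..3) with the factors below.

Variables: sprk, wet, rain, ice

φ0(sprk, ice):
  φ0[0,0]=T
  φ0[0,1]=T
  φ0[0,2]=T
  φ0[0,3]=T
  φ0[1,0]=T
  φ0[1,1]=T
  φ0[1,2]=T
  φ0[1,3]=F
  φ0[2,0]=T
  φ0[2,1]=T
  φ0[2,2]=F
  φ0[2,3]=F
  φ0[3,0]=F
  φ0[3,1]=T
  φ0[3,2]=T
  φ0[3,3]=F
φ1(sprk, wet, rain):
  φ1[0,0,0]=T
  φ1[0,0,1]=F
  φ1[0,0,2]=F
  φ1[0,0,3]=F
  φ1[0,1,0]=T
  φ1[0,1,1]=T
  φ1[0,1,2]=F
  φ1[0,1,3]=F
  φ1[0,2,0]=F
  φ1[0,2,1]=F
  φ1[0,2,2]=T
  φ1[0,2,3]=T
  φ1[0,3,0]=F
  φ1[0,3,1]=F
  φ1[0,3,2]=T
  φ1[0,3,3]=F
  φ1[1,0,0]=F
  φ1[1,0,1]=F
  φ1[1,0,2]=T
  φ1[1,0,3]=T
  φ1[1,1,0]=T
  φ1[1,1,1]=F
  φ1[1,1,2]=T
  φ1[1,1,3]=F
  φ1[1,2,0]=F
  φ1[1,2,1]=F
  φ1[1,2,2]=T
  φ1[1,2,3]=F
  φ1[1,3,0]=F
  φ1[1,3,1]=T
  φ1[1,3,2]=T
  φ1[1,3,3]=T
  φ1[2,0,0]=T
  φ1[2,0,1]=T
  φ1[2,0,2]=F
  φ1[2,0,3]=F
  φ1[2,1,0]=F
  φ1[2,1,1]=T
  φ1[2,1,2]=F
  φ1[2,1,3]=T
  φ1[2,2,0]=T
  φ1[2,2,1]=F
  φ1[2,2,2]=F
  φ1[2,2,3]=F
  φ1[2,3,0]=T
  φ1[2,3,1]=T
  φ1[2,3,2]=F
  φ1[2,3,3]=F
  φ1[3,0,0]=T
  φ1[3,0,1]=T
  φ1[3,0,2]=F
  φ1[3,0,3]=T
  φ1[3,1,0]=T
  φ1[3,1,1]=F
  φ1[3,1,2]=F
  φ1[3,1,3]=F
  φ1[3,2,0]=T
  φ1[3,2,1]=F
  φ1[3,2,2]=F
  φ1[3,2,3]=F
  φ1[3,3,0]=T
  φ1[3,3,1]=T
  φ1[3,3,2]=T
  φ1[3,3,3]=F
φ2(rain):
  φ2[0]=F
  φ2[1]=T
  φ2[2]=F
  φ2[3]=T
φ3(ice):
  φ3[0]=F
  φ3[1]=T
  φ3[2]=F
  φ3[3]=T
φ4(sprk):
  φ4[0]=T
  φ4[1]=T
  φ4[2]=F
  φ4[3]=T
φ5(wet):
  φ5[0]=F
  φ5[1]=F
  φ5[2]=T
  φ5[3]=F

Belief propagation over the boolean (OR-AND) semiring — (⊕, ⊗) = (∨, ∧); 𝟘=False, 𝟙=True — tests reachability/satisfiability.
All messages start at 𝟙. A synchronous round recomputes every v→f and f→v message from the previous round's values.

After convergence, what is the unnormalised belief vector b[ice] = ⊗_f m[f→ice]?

b[ice] = [F, T, F, T]

init: all messages = 𝟙 over 4 values
r1 m[φ0→sprk] = [T, T, T, T]
r1 m[φ0→ice] = [T, T, T, T]
r1 m[φ1→sprk] = [T, T, T, T]
r1 m[φ1→wet] = [T, T, T, T]
r1 m[φ1→rain] = [T, T, T, T]
r1 m[φ2→rain] = [F, T, F, T]
r1 m[φ3→ice] = [F, T, F, T]
r1 m[φ4→sprk] = [T, T, F, T]
r1 m[φ5→wet] = [F, F, T, F]
r1 m[sprk→φ0] = [T, T, T, T]
r1 m[sprk→φ1] = [T, T, T, T]
r1 m[sprk→φ4] = [T, T, T, T]
r1 m[wet→φ1] = [T, T, T, T]
r1 m[wet→φ5] = [T, T, T, T]
r1 m[rain→φ1] = [T, T, T, T]
r1 m[rain→φ2] = [T, T, T, T]
r1 m[ice→φ0] = [T, T, T, T]
r1 m[ice→φ3] = [T, T, T, T]
r2 m[φ0→sprk] = [T, T, T, T]
r2 m[φ0→ice] = [T, T, T, T]
r2 m[φ1→sprk] = [T, T, T, T]
r2 m[φ1→wet] = [T, T, T, T]
r2 m[φ1→rain] = [T, T, T, T]
r2 m[φ2→rain] = [F, T, F, T]
r2 m[φ3→ice] = [F, T, F, T]
r2 m[φ4→sprk] = [T, T, F, T]
r2 m[φ5→wet] = [F, F, T, F]
r2 m[sprk→φ0] = [T, T, F, T]
r2 m[sprk→φ1] = [T, T, F, T]
r2 m[sprk→φ4] = [T, T, T, T]
r2 m[wet→φ1] = [F, F, T, F]
r2 m[wet→φ5] = [T, T, T, T]
r2 m[rain→φ1] = [F, T, F, T]
r2 m[rain→φ2] = [T, T, T, T]
r2 m[ice→φ0] = [F, T, F, T]
r2 m[ice→φ3] = [T, T, T, T]
r3 m[φ0→sprk] = [T, T, T, T]
r3 m[φ0→ice] = [T, T, T, T]
r3 m[φ1→sprk] = [T, F, F, F]
r3 m[φ1→wet] = [T, T, T, T]
r3 m[φ1→rain] = [T, F, T, T]
r3 m[φ2→rain] = [F, T, F, T]
r3 m[φ3→ice] = [F, T, F, T]
r3 m[φ4→sprk] = [T, T, F, T]
r3 m[φ5→wet] = [F, F, T, F]
r3 m[sprk→φ0] = [T, T, F, T]
r3 m[sprk→φ1] = [T, T, F, T]
r3 m[sprk→φ4] = [T, T, T, T]
r3 m[wet→φ1] = [F, F, T, F]
r3 m[wet→φ5] = [T, T, T, T]
r3 m[rain→φ1] = [F, T, F, T]
r3 m[rain→φ2] = [T, T, T, T]
r3 m[ice→φ0] = [F, T, F, T]
r3 m[ice→φ3] = [T, T, T, T]
r4 m[φ0→sprk] = [T, T, T, T]
r4 m[φ0→ice] = [T, T, T, T]
r4 m[φ1→sprk] = [T, F, F, F]
r4 m[φ1→wet] = [T, T, T, T]
r4 m[φ1→rain] = [T, F, T, T]
r4 m[φ2→rain] = [F, T, F, T]
r4 m[φ3→ice] = [F, T, F, T]
r4 m[φ4→sprk] = [T, T, F, T]
r4 m[φ5→wet] = [F, F, T, F]
r4 m[sprk→φ0] = [T, F, F, F]
r4 m[sprk→φ1] = [T, T, F, T]
r4 m[sprk→φ4] = [T, F, F, F]
r4 m[wet→φ1] = [F, F, T, F]
r4 m[wet→φ5] = [T, T, T, T]
r4 m[rain→φ1] = [F, T, F, T]
r4 m[rain→φ2] = [T, F, T, T]
r4 m[ice→φ0] = [F, T, F, T]
r4 m[ice→φ3] = [T, T, T, T]
r5 m[φ0→sprk] = [T, T, T, T]
r5 m[φ0→ice] = [T, T, T, T]
r5 m[φ1→sprk] = [T, F, F, F]
r5 m[φ1→wet] = [T, T, T, T]
r5 m[φ1→rain] = [T, F, T, T]
r5 m[φ2→rain] = [F, T, F, T]
r5 m[φ3→ice] = [F, T, F, T]
r5 m[φ4→sprk] = [T, T, F, T]
r5 m[φ5→wet] = [F, F, T, F]
r5 m[sprk→φ0] = [T, F, F, F]
r5 m[sprk→φ1] = [T, T, F, T]
r5 m[sprk→φ4] = [T, F, F, F]
r5 m[wet→φ1] = [F, F, T, F]
r5 m[wet→φ5] = [T, T, T, T]
r5 m[rain→φ1] = [F, T, F, T]
r5 m[rain→φ2] = [T, F, T, T]
r5 m[ice→φ0] = [F, T, F, T]
r5 m[ice→φ3] = [T, T, T, T]
fixed point reached at round 5
b[ice] = ⊗ incoming = [F, T, F, T]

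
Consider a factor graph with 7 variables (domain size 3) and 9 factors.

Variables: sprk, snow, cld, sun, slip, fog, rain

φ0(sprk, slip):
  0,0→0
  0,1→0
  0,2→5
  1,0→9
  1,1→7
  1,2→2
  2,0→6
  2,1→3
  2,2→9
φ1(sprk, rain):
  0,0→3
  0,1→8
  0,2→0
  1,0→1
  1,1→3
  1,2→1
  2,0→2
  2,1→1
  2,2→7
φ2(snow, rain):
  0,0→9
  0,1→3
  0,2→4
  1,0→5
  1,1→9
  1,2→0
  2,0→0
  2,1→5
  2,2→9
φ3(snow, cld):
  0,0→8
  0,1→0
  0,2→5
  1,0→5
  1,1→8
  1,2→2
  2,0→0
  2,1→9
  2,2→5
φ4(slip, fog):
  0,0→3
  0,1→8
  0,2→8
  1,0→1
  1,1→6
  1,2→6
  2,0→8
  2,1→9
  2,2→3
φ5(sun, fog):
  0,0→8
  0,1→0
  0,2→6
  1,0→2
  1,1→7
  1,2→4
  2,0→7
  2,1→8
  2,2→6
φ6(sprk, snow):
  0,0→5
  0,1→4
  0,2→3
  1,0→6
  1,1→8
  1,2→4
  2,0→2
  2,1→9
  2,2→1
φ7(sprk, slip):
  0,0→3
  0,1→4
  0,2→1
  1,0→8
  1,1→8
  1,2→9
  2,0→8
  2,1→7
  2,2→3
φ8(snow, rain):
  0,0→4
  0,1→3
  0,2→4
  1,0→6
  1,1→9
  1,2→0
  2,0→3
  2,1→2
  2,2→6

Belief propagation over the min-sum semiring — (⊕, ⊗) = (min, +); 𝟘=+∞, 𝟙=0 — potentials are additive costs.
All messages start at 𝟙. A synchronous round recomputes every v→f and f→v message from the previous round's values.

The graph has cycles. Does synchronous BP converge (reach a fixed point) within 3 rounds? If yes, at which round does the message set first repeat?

init: all messages = 𝟙 over 3 values
r1 m[φ0→sprk] = [0, 2, 3]
r1 m[φ0→slip] = [0, 0, 2]
r1 m[φ1→sprk] = [0, 1, 1]
r1 m[φ1→rain] = [1, 1, 0]
r1 m[φ2→snow] = [3, 0, 0]
r1 m[φ2→rain] = [0, 3, 0]
r1 m[φ3→snow] = [0, 2, 0]
r1 m[φ3→cld] = [0, 0, 2]
r1 m[φ4→slip] = [3, 1, 3]
r1 m[φ4→fog] = [1, 6, 3]
r1 m[φ5→sun] = [0, 2, 6]
r1 m[φ5→fog] = [2, 0, 4]
r1 m[φ6→sprk] = [3, 4, 1]
r1 m[φ6→snow] = [2, 4, 1]
r1 m[φ7→sprk] = [1, 8, 3]
r1 m[φ7→slip] = [3, 4, 1]
r1 m[φ8→snow] = [3, 0, 2]
r1 m[φ8→rain] = [3, 2, 0]
r1 m[sprk→φ0] = [0, 0, 0]
r1 m[sprk→φ1] = [0, 0, 0]
r1 m[sprk→φ6] = [0, 0, 0]
r1 m[sprk→φ7] = [0, 0, 0]
r1 m[snow→φ2] = [0, 0, 0]
r1 m[snow→φ3] = [0, 0, 0]
r1 m[snow→φ6] = [0, 0, 0]
r1 m[snow→φ8] = [0, 0, 0]
r1 m[cld→φ3] = [0, 0, 0]
r1 m[sun→φ5] = [0, 0, 0]
r1 m[slip→φ0] = [0, 0, 0]
r1 m[slip→φ4] = [0, 0, 0]
r1 m[slip→φ7] = [0, 0, 0]
r1 m[fog→φ4] = [0, 0, 0]
r1 m[fog→φ5] = [0, 0, 0]
r1 m[rain→φ1] = [0, 0, 0]
r1 m[rain→φ2] = [0, 0, 0]
r1 m[rain→φ8] = [0, 0, 0]
r2 m[φ0→sprk] = [0, 2, 3]
r2 m[φ0→slip] = [0, 0, 2]
r2 m[φ1→sprk] = [0, 1, 1]
r2 m[φ1→rain] = [1, 1, 0]
r2 m[φ2→snow] = [3, 0, 0]
r2 m[φ2→rain] = [0, 3, 0]
r2 m[φ3→snow] = [0, 2, 0]
r2 m[φ3→cld] = [0, 0, 2]
r2 m[φ4→slip] = [3, 1, 3]
r2 m[φ4→fog] = [1, 6, 3]
r2 m[φ5→sun] = [0, 2, 6]
r2 m[φ5→fog] = [2, 0, 4]
r2 m[φ6→sprk] = [3, 4, 1]
r2 m[φ6→snow] = [2, 4, 1]
r2 m[φ7→sprk] = [1, 8, 3]
r2 m[φ7→slip] = [3, 4, 1]
r2 m[φ8→snow] = [3, 0, 2]
r2 m[φ8→rain] = [3, 2, 0]
r2 m[sprk→φ0] = [4, 13, 5]
r2 m[sprk→φ1] = [4, 14, 7]
r2 m[sprk→φ6] = [1, 11, 7]
r2 m[sprk→φ7] = [3, 7, 5]
r2 m[snow→φ2] = [5, 6, 3]
r2 m[snow→φ3] = [8, 4, 3]
r2 m[snow→φ6] = [6, 2, 2]
r2 m[snow→φ8] = [5, 6, 1]
r2 m[cld→φ3] = [0, 0, 0]
r2 m[sun→φ5] = [0, 0, 0]
r2 m[slip→φ0] = [6, 5, 4]
r2 m[slip→φ4] = [3, 4, 3]
r2 m[slip→φ7] = [3, 1, 5]
r2 m[fog→φ4] = [2, 0, 4]
r2 m[fog→φ5] = [1, 6, 3]
r2 m[rain→φ1] = [3, 5, 0]
r2 m[rain→φ2] = [4, 3, 0]
r2 m[rain→φ8] = [1, 4, 0]
r3 m[φ0→sprk] = [5, 6, 8]
r3 m[φ0→slip] = [4, 4, 9]
r3 m[φ1→sprk] = [0, 1, 5]
r3 m[φ1→rain] = [7, 8, 4]
r3 m[φ2→snow] = [4, 0, 4]
r3 m[φ2→rain] = [3, 8, 6]
r3 m[φ3→snow] = [0, 2, 0]
r3 m[φ3→cld] = [3, 8, 6]
r3 m[φ4→slip] = [5, 3, 7]
r3 m[φ4→fog] = [5, 10, 6]
r3 m[φ5→sun] = [6, 3, 8]
r3 m[φ5→fog] = [2, 0, 4]
r3 m[φ6→sprk] = [5, 6, 3]
r3 m[φ6→snow] = [6, 5, 4]
r3 m[φ7→sprk] = [5, 9, 8]
r3 m[φ7→slip] = [6, 7, 4]
r3 m[φ8→snow] = [4, 0, 4]
r3 m[φ8→rain] = [4, 3, 6]
r3 m[sprk→φ0] = [4, 13, 5]
r3 m[sprk→φ1] = [4, 14, 7]
r3 m[sprk→φ6] = [1, 11, 7]
r3 m[sprk→φ7] = [3, 7, 5]
r3 m[snow→φ2] = [5, 6, 3]
r3 m[snow→φ3] = [8, 4, 3]
r3 m[snow→φ6] = [6, 2, 2]
r3 m[snow→φ8] = [5, 6, 1]
r3 m[cld→φ3] = [0, 0, 0]
r3 m[sun→φ5] = [0, 0, 0]
r3 m[slip→φ0] = [6, 5, 4]
r3 m[slip→φ4] = [3, 4, 3]
r3 m[slip→φ7] = [3, 1, 5]
r3 m[fog→φ4] = [2, 0, 4]
r3 m[fog→φ5] = [1, 6, 3]
r3 m[rain→φ1] = [3, 5, 0]
r3 m[rain→φ2] = [4, 3, 0]
r3 m[rain→φ8] = [1, 4, 0]
no fixed point within 3 rounds

NOT CONVERGED within 3 rounds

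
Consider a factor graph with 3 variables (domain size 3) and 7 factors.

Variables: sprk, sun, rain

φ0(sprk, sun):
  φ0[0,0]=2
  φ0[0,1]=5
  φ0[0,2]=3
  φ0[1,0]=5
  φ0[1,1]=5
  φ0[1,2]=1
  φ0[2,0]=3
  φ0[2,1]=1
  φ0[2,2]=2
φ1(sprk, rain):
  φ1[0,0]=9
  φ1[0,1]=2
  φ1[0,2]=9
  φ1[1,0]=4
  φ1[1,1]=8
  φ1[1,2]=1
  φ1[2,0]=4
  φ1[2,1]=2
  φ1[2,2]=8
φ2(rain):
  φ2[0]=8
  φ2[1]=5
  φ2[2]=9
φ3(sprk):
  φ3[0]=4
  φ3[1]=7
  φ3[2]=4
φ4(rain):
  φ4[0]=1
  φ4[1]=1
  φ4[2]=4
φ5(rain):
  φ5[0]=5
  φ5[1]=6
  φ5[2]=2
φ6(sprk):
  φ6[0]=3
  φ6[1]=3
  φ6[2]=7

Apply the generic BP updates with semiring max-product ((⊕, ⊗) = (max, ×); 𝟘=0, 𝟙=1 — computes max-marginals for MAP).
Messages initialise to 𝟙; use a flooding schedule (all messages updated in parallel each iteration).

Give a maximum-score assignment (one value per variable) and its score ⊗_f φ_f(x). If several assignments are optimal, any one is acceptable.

init: all messages = 𝟙 over 3 values
r1 m[φ0→sprk] = [5, 5, 3]
r1 m[φ0→sun] = [5, 5, 3]
r1 m[φ1→sprk] = [9, 8, 8]
r1 m[φ1→rain] = [9, 8, 9]
r1 m[φ2→rain] = [8, 5, 9]
r1 m[φ3→sprk] = [4, 7, 4]
r1 m[φ4→rain] = [1, 1, 4]
r1 m[φ5→rain] = [5, 6, 2]
r1 m[φ6→sprk] = [3, 3, 7]
r1 m[sprk→φ0] = [1, 1, 1]
r1 m[sprk→φ1] = [1, 1, 1]
r1 m[sprk→φ3] = [1, 1, 1]
r1 m[sprk→φ6] = [1, 1, 1]
r1 m[sun→φ0] = [1, 1, 1]
r1 m[rain→φ1] = [1, 1, 1]
r1 m[rain→φ2] = [1, 1, 1]
r1 m[rain→φ4] = [1, 1, 1]
r1 m[rain→φ5] = [1, 1, 1]
r2 m[φ0→sprk] = [5, 5, 3]
r2 m[φ0→sun] = [5, 5, 3]
r2 m[φ1→sprk] = [9, 8, 8]
r2 m[φ1→rain] = [9, 8, 9]
r2 m[φ2→rain] = [8, 5, 9]
r2 m[φ3→sprk] = [4, 7, 4]
r2 m[φ4→rain] = [1, 1, 4]
r2 m[φ5→rain] = [5, 6, 2]
r2 m[φ6→sprk] = [3, 3, 7]
r2 m[sprk→φ0] = [108, 168, 224]
r2 m[sprk→φ1] = [60, 105, 84]
r2 m[sprk→φ3] = [135, 120, 168]
r2 m[sprk→φ6] = [180, 280, 96]
r2 m[sun→φ0] = [1, 1, 1]
r2 m[rain→φ1] = [40, 30, 72]
r2 m[rain→φ2] = [45, 48, 72]
r2 m[rain→φ4] = [360, 240, 162]
r2 m[rain→φ5] = [72, 40, 324]
r3 m[φ0→sprk] = [5, 5, 3]
r3 m[φ0→sun] = [840, 840, 448]
r3 m[φ1→sprk] = [648, 240, 576]
r3 m[φ1→rain] = [540, 840, 672]
r3 m[φ2→rain] = [8, 5, 9]
r3 m[φ3→sprk] = [4, 7, 4]
r3 m[φ4→rain] = [1, 1, 4]
r3 m[φ5→rain] = [5, 6, 2]
r3 m[φ6→sprk] = [3, 3, 7]
r3 m[sprk→φ0] = [108, 168, 224]
r3 m[sprk→φ1] = [60, 105, 84]
r3 m[sprk→φ3] = [135, 120, 168]
r3 m[sprk→φ6] = [180, 280, 96]
r3 m[sun→φ0] = [1, 1, 1]
r3 m[rain→φ1] = [40, 30, 72]
r3 m[rain→φ2] = [45, 48, 72]
r3 m[rain→φ4] = [360, 240, 162]
r3 m[rain→φ5] = [72, 40, 324]
r4 m[φ0→sprk] = [5, 5, 3]
r4 m[φ0→sun] = [840, 840, 448]
r4 m[φ1→sprk] = [648, 240, 576]
r4 m[φ1→rain] = [540, 840, 672]
r4 m[φ2→rain] = [8, 5, 9]
r4 m[φ3→sprk] = [4, 7, 4]
r4 m[φ4→rain] = [1, 1, 4]
r4 m[φ5→rain] = [5, 6, 2]
r4 m[φ6→sprk] = [3, 3, 7]
r4 m[sprk→φ0] = [7776, 5040, 16128]
r4 m[sprk→φ1] = [60, 105, 84]
r4 m[sprk→φ3] = [9720, 3600, 12096]
r4 m[sprk→φ6] = [12960, 8400, 6912]
r4 m[sun→φ0] = [1, 1, 1]
r4 m[rain→φ1] = [40, 30, 72]
r4 m[rain→φ2] = [2700, 5040, 5376]
r4 m[rain→φ4] = [21600, 25200, 12096]
r4 m[rain→φ5] = [4320, 4200, 24192]
r5 m[φ0→sprk] = [5, 5, 3]
r5 m[φ0→sun] = [48384, 38880, 32256]
r5 m[φ1→sprk] = [648, 240, 576]
r5 m[φ1→rain] = [540, 840, 672]
r5 m[φ2→rain] = [8, 5, 9]
r5 m[φ3→sprk] = [4, 7, 4]
r5 m[φ4→rain] = [1, 1, 4]
r5 m[φ5→rain] = [5, 6, 2]
r5 m[φ6→sprk] = [3, 3, 7]
r5 m[sprk→φ0] = [7776, 5040, 16128]
r5 m[sprk→φ1] = [60, 105, 84]
r5 m[sprk→φ3] = [9720, 3600, 12096]
r5 m[sprk→φ6] = [12960, 8400, 6912]
r5 m[sun→φ0] = [1, 1, 1]
r5 m[rain→φ1] = [40, 30, 72]
r5 m[rain→φ2] = [2700, 5040, 5376]
r5 m[rain→φ4] = [21600, 25200, 12096]
r5 m[rain→φ5] = [4320, 4200, 24192]
r6 m[φ0→sprk] = [5, 5, 3]
r6 m[φ0→sun] = [48384, 38880, 32256]
r6 m[φ1→sprk] = [648, 240, 576]
r6 m[φ1→rain] = [540, 840, 672]
r6 m[φ2→rain] = [8, 5, 9]
r6 m[φ3→sprk] = [4, 7, 4]
r6 m[φ4→rain] = [1, 1, 4]
r6 m[φ5→rain] = [5, 6, 2]
r6 m[φ6→sprk] = [3, 3, 7]
r6 m[sprk→φ0] = [7776, 5040, 16128]
r6 m[sprk→φ1] = [60, 105, 84]
r6 m[sprk→φ3] = [9720, 3600, 12096]
r6 m[sprk→φ6] = [12960, 8400, 6912]
r6 m[sun→φ0] = [1, 1, 1]
r6 m[rain→φ1] = [40, 30, 72]
r6 m[rain→φ2] = [2700, 5040, 5376]
r6 m[rain→φ4] = [21600, 25200, 12096]
r6 m[rain→φ5] = [4320, 4200, 24192]
fixed point reached at round 6
traceback from sprk: (sprk=2, sun=0, rain=2), score=48384

assignment: (sprk=2, sun=0, rain=2); score = 48384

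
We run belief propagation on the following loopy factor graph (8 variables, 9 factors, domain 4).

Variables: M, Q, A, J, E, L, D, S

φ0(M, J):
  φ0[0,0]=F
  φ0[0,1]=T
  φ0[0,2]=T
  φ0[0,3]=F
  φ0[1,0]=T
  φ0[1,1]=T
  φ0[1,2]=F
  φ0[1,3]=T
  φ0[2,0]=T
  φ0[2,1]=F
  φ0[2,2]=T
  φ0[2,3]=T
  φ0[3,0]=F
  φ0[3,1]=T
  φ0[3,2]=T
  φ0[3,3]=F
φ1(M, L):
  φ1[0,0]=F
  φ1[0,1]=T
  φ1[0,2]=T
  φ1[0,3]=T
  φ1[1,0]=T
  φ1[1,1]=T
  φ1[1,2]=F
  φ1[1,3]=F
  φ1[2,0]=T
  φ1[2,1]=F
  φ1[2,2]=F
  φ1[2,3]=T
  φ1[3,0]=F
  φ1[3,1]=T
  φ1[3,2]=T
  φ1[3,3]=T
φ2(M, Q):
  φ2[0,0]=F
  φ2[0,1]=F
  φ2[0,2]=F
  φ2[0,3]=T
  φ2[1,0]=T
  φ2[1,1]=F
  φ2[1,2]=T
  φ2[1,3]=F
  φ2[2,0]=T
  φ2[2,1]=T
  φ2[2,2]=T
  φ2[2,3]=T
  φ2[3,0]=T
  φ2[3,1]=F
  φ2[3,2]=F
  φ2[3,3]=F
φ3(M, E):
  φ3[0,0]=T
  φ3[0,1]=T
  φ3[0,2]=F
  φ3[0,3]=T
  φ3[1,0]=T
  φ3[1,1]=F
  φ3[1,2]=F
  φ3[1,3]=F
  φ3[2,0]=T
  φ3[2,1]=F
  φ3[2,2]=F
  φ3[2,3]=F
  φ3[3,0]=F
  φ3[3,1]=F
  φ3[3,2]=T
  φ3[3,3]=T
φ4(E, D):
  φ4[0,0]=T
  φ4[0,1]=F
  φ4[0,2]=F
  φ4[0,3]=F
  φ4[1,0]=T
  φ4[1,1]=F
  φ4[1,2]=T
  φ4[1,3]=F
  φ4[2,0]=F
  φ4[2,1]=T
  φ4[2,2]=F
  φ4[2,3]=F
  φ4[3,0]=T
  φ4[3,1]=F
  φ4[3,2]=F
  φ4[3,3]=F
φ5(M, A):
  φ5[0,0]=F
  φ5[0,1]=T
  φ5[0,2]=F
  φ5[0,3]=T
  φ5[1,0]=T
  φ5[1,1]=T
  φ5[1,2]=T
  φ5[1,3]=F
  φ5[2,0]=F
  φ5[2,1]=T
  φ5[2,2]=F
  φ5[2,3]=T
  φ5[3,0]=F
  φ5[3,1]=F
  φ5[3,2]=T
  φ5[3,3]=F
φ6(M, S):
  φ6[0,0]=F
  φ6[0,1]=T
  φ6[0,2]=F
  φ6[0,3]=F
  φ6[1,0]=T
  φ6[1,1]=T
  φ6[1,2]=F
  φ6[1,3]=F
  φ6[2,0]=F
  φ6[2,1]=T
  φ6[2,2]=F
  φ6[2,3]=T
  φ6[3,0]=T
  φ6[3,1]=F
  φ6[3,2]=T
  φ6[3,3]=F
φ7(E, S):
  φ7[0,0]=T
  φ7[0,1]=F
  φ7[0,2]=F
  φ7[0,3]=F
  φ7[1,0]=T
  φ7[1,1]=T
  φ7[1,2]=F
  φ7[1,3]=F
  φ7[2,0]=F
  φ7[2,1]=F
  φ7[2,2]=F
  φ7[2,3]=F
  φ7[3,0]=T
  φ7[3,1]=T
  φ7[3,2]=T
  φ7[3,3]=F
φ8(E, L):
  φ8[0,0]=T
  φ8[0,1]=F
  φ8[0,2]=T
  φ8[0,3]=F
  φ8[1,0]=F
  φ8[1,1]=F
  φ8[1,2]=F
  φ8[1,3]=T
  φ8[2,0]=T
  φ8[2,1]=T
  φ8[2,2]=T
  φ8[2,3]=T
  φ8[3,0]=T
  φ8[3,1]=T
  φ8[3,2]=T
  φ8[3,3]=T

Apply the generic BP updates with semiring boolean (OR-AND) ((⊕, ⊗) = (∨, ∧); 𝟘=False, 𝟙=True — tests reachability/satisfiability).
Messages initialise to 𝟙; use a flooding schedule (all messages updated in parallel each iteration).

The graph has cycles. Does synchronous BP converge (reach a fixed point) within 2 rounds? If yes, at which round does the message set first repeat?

init: all messages = 𝟙 over 4 values
r1 m[φ0→M] = [T, T, T, T]
r1 m[φ0→J] = [T, T, T, T]
r1 m[φ1→M] = [T, T, T, T]
r1 m[φ1→L] = [T, T, T, T]
r1 m[φ2→M] = [T, T, T, T]
r1 m[φ2→Q] = [T, T, T, T]
r1 m[φ3→M] = [T, T, T, T]
r1 m[φ3→E] = [T, T, T, T]
r1 m[φ4→E] = [T, T, T, T]
r1 m[φ4→D] = [T, T, T, F]
r1 m[φ5→M] = [T, T, T, T]
r1 m[φ5→A] = [T, T, T, T]
r1 m[φ6→M] = [T, T, T, T]
r1 m[φ6→S] = [T, T, T, T]
r1 m[φ7→E] = [T, T, F, T]
r1 m[φ7→S] = [T, T, T, F]
r1 m[φ8→E] = [T, T, T, T]
r1 m[φ8→L] = [T, T, T, T]
r1 m[M→φ0] = [T, T, T, T]
r1 m[M→φ1] = [T, T, T, T]
r1 m[M→φ2] = [T, T, T, T]
r1 m[M→φ3] = [T, T, T, T]
r1 m[M→φ5] = [T, T, T, T]
r1 m[M→φ6] = [T, T, T, T]
r1 m[Q→φ2] = [T, T, T, T]
r1 m[A→φ5] = [T, T, T, T]
r1 m[J→φ0] = [T, T, T, T]
r1 m[E→φ3] = [T, T, T, T]
r1 m[E→φ4] = [T, T, T, T]
r1 m[E→φ7] = [T, T, T, T]
r1 m[E→φ8] = [T, T, T, T]
r1 m[L→φ1] = [T, T, T, T]
r1 m[L→φ8] = [T, T, T, T]
r1 m[D→φ4] = [T, T, T, T]
r1 m[S→φ6] = [T, T, T, T]
r1 m[S→φ7] = [T, T, T, T]
r2 m[φ0→M] = [T, T, T, T]
r2 m[φ0→J] = [T, T, T, T]
r2 m[φ1→M] = [T, T, T, T]
r2 m[φ1→L] = [T, T, T, T]
r2 m[φ2→M] = [T, T, T, T]
r2 m[φ2→Q] = [T, T, T, T]
r2 m[φ3→M] = [T, T, T, T]
r2 m[φ3→E] = [T, T, T, T]
r2 m[φ4→E] = [T, T, T, T]
r2 m[φ4→D] = [T, T, T, F]
r2 m[φ5→M] = [T, T, T, T]
r2 m[φ5→A] = [T, T, T, T]
r2 m[φ6→M] = [T, T, T, T]
r2 m[φ6→S] = [T, T, T, T]
r2 m[φ7→E] = [T, T, F, T]
r2 m[φ7→S] = [T, T, T, F]
r2 m[φ8→E] = [T, T, T, T]
r2 m[φ8→L] = [T, T, T, T]
r2 m[M→φ0] = [T, T, T, T]
r2 m[M→φ1] = [T, T, T, T]
r2 m[M→φ2] = [T, T, T, T]
r2 m[M→φ3] = [T, T, T, T]
r2 m[M→φ5] = [T, T, T, T]
r2 m[M→φ6] = [T, T, T, T]
r2 m[Q→φ2] = [T, T, T, T]
r2 m[A→φ5] = [T, T, T, T]
r2 m[J→φ0] = [T, T, T, T]
r2 m[E→φ3] = [T, T, F, T]
r2 m[E→φ4] = [T, T, F, T]
r2 m[E→φ7] = [T, T, T, T]
r2 m[E→φ8] = [T, T, F, T]
r2 m[L→φ1] = [T, T, T, T]
r2 m[L→φ8] = [T, T, T, T]
r2 m[D→φ4] = [T, T, T, T]
r2 m[S→φ6] = [T, T, T, F]
r2 m[S→φ7] = [T, T, T, T]
no fixed point within 2 rounds

NOT CONVERGED within 2 rounds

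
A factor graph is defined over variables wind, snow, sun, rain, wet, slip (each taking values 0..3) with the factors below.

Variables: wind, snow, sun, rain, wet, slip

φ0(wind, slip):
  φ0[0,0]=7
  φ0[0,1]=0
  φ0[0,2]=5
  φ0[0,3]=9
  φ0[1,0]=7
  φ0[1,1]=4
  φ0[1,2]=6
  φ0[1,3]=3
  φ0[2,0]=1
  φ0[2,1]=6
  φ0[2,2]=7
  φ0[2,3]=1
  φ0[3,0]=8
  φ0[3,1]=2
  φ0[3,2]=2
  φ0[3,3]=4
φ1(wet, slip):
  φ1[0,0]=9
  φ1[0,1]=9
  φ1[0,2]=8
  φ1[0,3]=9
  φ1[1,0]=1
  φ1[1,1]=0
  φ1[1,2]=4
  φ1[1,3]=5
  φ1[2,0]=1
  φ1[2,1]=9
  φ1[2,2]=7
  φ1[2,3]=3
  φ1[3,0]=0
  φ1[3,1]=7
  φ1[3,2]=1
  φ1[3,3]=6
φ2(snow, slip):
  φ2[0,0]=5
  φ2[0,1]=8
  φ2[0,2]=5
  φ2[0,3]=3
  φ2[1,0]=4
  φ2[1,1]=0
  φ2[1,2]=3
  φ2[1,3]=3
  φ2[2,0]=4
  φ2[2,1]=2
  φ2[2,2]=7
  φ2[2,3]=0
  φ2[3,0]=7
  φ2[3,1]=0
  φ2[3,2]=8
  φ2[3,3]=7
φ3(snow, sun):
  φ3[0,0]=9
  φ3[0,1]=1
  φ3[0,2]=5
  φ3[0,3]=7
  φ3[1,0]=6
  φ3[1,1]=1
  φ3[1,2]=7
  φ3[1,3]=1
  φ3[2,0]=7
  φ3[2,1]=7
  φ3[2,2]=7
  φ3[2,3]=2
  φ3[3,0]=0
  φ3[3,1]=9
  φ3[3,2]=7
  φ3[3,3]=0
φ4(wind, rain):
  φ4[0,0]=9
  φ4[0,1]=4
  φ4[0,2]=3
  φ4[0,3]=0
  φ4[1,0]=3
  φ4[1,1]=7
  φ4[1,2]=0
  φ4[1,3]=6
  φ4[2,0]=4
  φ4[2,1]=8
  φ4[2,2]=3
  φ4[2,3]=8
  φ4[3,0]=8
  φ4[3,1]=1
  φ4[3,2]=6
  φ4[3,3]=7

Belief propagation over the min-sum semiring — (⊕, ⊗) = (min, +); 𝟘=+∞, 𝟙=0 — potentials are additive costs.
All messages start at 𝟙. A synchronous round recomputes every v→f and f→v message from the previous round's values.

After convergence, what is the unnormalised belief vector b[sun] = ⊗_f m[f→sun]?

init: all messages = 𝟙 over 4 values
r1 m[φ0→wind] = [0, 3, 1, 2]
r1 m[φ0→slip] = [1, 0, 2, 1]
r1 m[φ1→wet] = [8, 0, 1, 0]
r1 m[φ1→slip] = [0, 0, 1, 3]
r1 m[φ2→snow] = [3, 0, 0, 0]
r1 m[φ2→slip] = [4, 0, 3, 0]
r1 m[φ3→snow] = [1, 1, 2, 0]
r1 m[φ3→sun] = [0, 1, 5, 0]
r1 m[φ4→wind] = [0, 0, 3, 1]
r1 m[φ4→rain] = [3, 1, 0, 0]
r1 m[wind→φ0] = [0, 0, 0, 0]
r1 m[wind→φ4] = [0, 0, 0, 0]
r1 m[snow→φ2] = [0, 0, 0, 0]
r1 m[snow→φ3] = [0, 0, 0, 0]
r1 m[sun→φ3] = [0, 0, 0, 0]
r1 m[rain→φ4] = [0, 0, 0, 0]
r1 m[wet→φ1] = [0, 0, 0, 0]
r1 m[slip→φ0] = [0, 0, 0, 0]
r1 m[slip→φ1] = [0, 0, 0, 0]
r1 m[slip→φ2] = [0, 0, 0, 0]
r2 m[φ0→wind] = [0, 3, 1, 2]
r2 m[φ0→slip] = [1, 0, 2, 1]
r2 m[φ1→wet] = [8, 0, 1, 0]
r2 m[φ1→slip] = [0, 0, 1, 3]
r2 m[φ2→snow] = [3, 0, 0, 0]
r2 m[φ2→slip] = [4, 0, 3, 0]
r2 m[φ3→snow] = [1, 1, 2, 0]
r2 m[φ3→sun] = [0, 1, 5, 0]
r2 m[φ4→wind] = [0, 0, 3, 1]
r2 m[φ4→rain] = [3, 1, 0, 0]
r2 m[wind→φ0] = [0, 0, 3, 1]
r2 m[wind→φ4] = [0, 3, 1, 2]
r2 m[snow→φ2] = [1, 1, 2, 0]
r2 m[snow→φ3] = [3, 0, 0, 0]
r2 m[sun→φ3] = [0, 0, 0, 0]
r2 m[rain→φ4] = [0, 0, 0, 0]
r2 m[wet→φ1] = [0, 0, 0, 0]
r2 m[slip→φ0] = [4, 0, 4, 3]
r2 m[slip→φ1] = [5, 0, 5, 1]
r2 m[slip→φ2] = [1, 0, 3, 4]
r3 m[φ0→wind] = [0, 4, 4, 2]
r3 m[φ0→slip] = [4, 0, 3, 3]
r3 m[φ1→wet] = [9, 0, 4, 5]
r3 m[φ1→slip] = [0, 0, 1, 3]
r3 m[φ2→snow] = [6, 0, 2, 0]
r3 m[φ2→slip] = [5, 0, 4, 2]
r3 m[φ3→snow] = [1, 1, 2, 0]
r3 m[φ3→sun] = [0, 1, 7, 0]
r3 m[φ4→wind] = [0, 0, 3, 1]
r3 m[φ4→rain] = [5, 3, 3, 0]
r3 m[wind→φ0] = [0, 0, 3, 1]
r3 m[wind→φ4] = [0, 3, 1, 2]
r3 m[snow→φ2] = [1, 1, 2, 0]
r3 m[snow→φ3] = [3, 0, 0, 0]
r3 m[sun→φ3] = [0, 0, 0, 0]
r3 m[rain→φ4] = [0, 0, 0, 0]
r3 m[wet→φ1] = [0, 0, 0, 0]
r3 m[slip→φ0] = [4, 0, 4, 3]
r3 m[slip→φ1] = [5, 0, 5, 1]
r3 m[slip→φ2] = [1, 0, 3, 4]
r4 m[φ0→wind] = [0, 4, 4, 2]
r4 m[φ0→slip] = [4, 0, 3, 3]
r4 m[φ1→wet] = [9, 0, 4, 5]
r4 m[φ1→slip] = [0, 0, 1, 3]
r4 m[φ2→snow] = [6, 0, 2, 0]
r4 m[φ2→slip] = [5, 0, 4, 2]
r4 m[φ3→snow] = [1, 1, 2, 0]
r4 m[φ3→sun] = [0, 1, 7, 0]
r4 m[φ4→wind] = [0, 0, 3, 1]
r4 m[φ4→rain] = [5, 3, 3, 0]
r4 m[wind→φ0] = [0, 0, 3, 1]
r4 m[wind→φ4] = [0, 4, 4, 2]
r4 m[snow→φ2] = [1, 1, 2, 0]
r4 m[snow→φ3] = [6, 0, 2, 0]
r4 m[sun→φ3] = [0, 0, 0, 0]
r4 m[rain→φ4] = [0, 0, 0, 0]
r4 m[wet→φ1] = [0, 0, 0, 0]
r4 m[slip→φ0] = [5, 0, 5, 5]
r4 m[slip→φ1] = [9, 0, 7, 5]
r4 m[slip→φ2] = [4, 0, 4, 6]
r5 m[φ0→wind] = [0, 4, 6, 2]
r5 m[φ0→slip] = [4, 0, 3, 3]
r5 m[φ1→wet] = [9, 0, 8, 7]
r5 m[φ1→slip] = [0, 0, 1, 3]
r5 m[φ2→snow] = [8, 0, 2, 0]
r5 m[φ2→slip] = [5, 0, 4, 2]
r5 m[φ3→snow] = [1, 1, 2, 0]
r5 m[φ3→sun] = [0, 1, 7, 0]
r5 m[φ4→wind] = [0, 0, 3, 1]
r5 m[φ4→rain] = [7, 3, 3, 0]
r5 m[wind→φ0] = [0, 0, 3, 1]
r5 m[wind→φ4] = [0, 4, 4, 2]
r5 m[snow→φ2] = [1, 1, 2, 0]
r5 m[snow→φ3] = [6, 0, 2, 0]
r5 m[sun→φ3] = [0, 0, 0, 0]
r5 m[rain→φ4] = [0, 0, 0, 0]
r5 m[wet→φ1] = [0, 0, 0, 0]
r5 m[slip→φ0] = [5, 0, 5, 5]
r5 m[slip→φ1] = [9, 0, 7, 5]
r5 m[slip→φ2] = [4, 0, 4, 6]
r6 m[φ0→wind] = [0, 4, 6, 2]
r6 m[φ0→slip] = [4, 0, 3, 3]
r6 m[φ1→wet] = [9, 0, 8, 7]
r6 m[φ1→slip] = [0, 0, 1, 3]
r6 m[φ2→snow] = [8, 0, 2, 0]
r6 m[φ2→slip] = [5, 0, 4, 2]
r6 m[φ3→snow] = [1, 1, 2, 0]
r6 m[φ3→sun] = [0, 1, 7, 0]
r6 m[φ4→wind] = [0, 0, 3, 1]
r6 m[φ4→rain] = [7, 3, 3, 0]
r6 m[wind→φ0] = [0, 0, 3, 1]
r6 m[wind→φ4] = [0, 4, 6, 2]
r6 m[snow→φ2] = [1, 1, 2, 0]
r6 m[snow→φ3] = [8, 0, 2, 0]
r6 m[sun→φ3] = [0, 0, 0, 0]
r6 m[rain→φ4] = [0, 0, 0, 0]
r6 m[wet→φ1] = [0, 0, 0, 0]
r6 m[slip→φ0] = [5, 0, 5, 5]
r6 m[slip→φ1] = [9, 0, 7, 5]
r6 m[slip→φ2] = [4, 0, 4, 6]
r7 m[φ0→wind] = [0, 4, 6, 2]
r7 m[φ0→slip] = [4, 0, 3, 3]
r7 m[φ1→wet] = [9, 0, 8, 7]
r7 m[φ1→slip] = [0, 0, 1, 3]
r7 m[φ2→snow] = [8, 0, 2, 0]
r7 m[φ2→slip] = [5, 0, 4, 2]
r7 m[φ3→snow] = [1, 1, 2, 0]
r7 m[φ3→sun] = [0, 1, 7, 0]
r7 m[φ4→wind] = [0, 0, 3, 1]
r7 m[φ4→rain] = [7, 3, 3, 0]
r7 m[wind→φ0] = [0, 0, 3, 1]
r7 m[wind→φ4] = [0, 4, 6, 2]
r7 m[snow→φ2] = [1, 1, 2, 0]
r7 m[snow→φ3] = [8, 0, 2, 0]
r7 m[sun→φ3] = [0, 0, 0, 0]
r7 m[rain→φ4] = [0, 0, 0, 0]
r7 m[wet→φ1] = [0, 0, 0, 0]
r7 m[slip→φ0] = [5, 0, 5, 5]
r7 m[slip→φ1] = [9, 0, 7, 5]
r7 m[slip→φ2] = [4, 0, 4, 6]
fixed point reached at round 7
b[sun] = ⊗ incoming = [0, 1, 7, 0]

b[sun] = [0, 1, 7, 0]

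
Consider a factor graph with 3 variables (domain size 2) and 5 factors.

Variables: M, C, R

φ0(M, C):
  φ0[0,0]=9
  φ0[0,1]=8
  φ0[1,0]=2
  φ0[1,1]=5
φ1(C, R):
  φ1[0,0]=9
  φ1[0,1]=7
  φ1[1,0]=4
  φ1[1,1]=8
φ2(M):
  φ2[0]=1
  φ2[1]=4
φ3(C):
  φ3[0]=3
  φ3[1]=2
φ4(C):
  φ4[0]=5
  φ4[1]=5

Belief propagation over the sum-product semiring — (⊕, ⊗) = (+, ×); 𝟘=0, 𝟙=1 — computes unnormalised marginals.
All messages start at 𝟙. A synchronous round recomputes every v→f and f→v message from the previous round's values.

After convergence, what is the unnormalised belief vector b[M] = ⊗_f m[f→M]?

b[M] = [3120, 4320]

init: all messages = 𝟙 over 2 values
r1 m[φ0→M] = [17, 7]
r1 m[φ0→C] = [11, 13]
r1 m[φ1→C] = [16, 12]
r1 m[φ1→R] = [13, 15]
r1 m[φ2→M] = [1, 4]
r1 m[φ3→C] = [3, 2]
r1 m[φ4→C] = [5, 5]
r1 m[M→φ0] = [1, 1]
r1 m[M→φ2] = [1, 1]
r1 m[C→φ0] = [1, 1]
r1 m[C→φ1] = [1, 1]
r1 m[C→φ3] = [1, 1]
r1 m[C→φ4] = [1, 1]
r1 m[R→φ1] = [1, 1]
r2 m[φ0→M] = [17, 7]
r2 m[φ0→C] = [11, 13]
r2 m[φ1→C] = [16, 12]
r2 m[φ1→R] = [13, 15]
r2 m[φ2→M] = [1, 4]
r2 m[φ3→C] = [3, 2]
r2 m[φ4→C] = [5, 5]
r2 m[M→φ0] = [1, 4]
r2 m[M→φ2] = [17, 7]
r2 m[C→φ0] = [240, 120]
r2 m[C→φ1] = [165, 130]
r2 m[C→φ3] = [880, 780]
r2 m[C→φ4] = [528, 312]
r2 m[R→φ1] = [1, 1]
r3 m[φ0→M] = [3120, 1080]
r3 m[φ0→C] = [17, 28]
r3 m[φ1→C] = [16, 12]
r3 m[φ1→R] = [2005, 2195]
r3 m[φ2→M] = [1, 4]
r3 m[φ3→C] = [3, 2]
r3 m[φ4→C] = [5, 5]
r3 m[M→φ0] = [1, 4]
r3 m[M→φ2] = [17, 7]
r3 m[C→φ0] = [240, 120]
r3 m[C→φ1] = [165, 130]
r3 m[C→φ3] = [880, 780]
r3 m[C→φ4] = [528, 312]
r3 m[R→φ1] = [1, 1]
r4 m[φ0→M] = [3120, 1080]
r4 m[φ0→C] = [17, 28]
r4 m[φ1→C] = [16, 12]
r4 m[φ1→R] = [2005, 2195]
r4 m[φ2→M] = [1, 4]
r4 m[φ3→C] = [3, 2]
r4 m[φ4→C] = [5, 5]
r4 m[M→φ0] = [1, 4]
r4 m[M→φ2] = [3120, 1080]
r4 m[C→φ0] = [240, 120]
r4 m[C→φ1] = [255, 280]
r4 m[C→φ3] = [1360, 1680]
r4 m[C→φ4] = [816, 672]
r4 m[R→φ1] = [1, 1]
r5 m[φ0→M] = [3120, 1080]
r5 m[φ0→C] = [17, 28]
r5 m[φ1→C] = [16, 12]
r5 m[φ1→R] = [3415, 4025]
r5 m[φ2→M] = [1, 4]
r5 m[φ3→C] = [3, 2]
r5 m[φ4→C] = [5, 5]
r5 m[M→φ0] = [1, 4]
r5 m[M→φ2] = [3120, 1080]
r5 m[C→φ0] = [240, 120]
r5 m[C→φ1] = [255, 280]
r5 m[C→φ3] = [1360, 1680]
r5 m[C→φ4] = [816, 672]
r5 m[R→φ1] = [1, 1]
r6 m[φ0→M] = [3120, 1080]
r6 m[φ0→C] = [17, 28]
r6 m[φ1→C] = [16, 12]
r6 m[φ1→R] = [3415, 4025]
r6 m[φ2→M] = [1, 4]
r6 m[φ3→C] = [3, 2]
r6 m[φ4→C] = [5, 5]
r6 m[M→φ0] = [1, 4]
r6 m[M→φ2] = [3120, 1080]
r6 m[C→φ0] = [240, 120]
r6 m[C→φ1] = [255, 280]
r6 m[C→φ3] = [1360, 1680]
r6 m[C→φ4] = [816, 672]
r6 m[R→φ1] = [1, 1]
fixed point reached at round 6
b[M] = ⊗ incoming = [3120, 4320]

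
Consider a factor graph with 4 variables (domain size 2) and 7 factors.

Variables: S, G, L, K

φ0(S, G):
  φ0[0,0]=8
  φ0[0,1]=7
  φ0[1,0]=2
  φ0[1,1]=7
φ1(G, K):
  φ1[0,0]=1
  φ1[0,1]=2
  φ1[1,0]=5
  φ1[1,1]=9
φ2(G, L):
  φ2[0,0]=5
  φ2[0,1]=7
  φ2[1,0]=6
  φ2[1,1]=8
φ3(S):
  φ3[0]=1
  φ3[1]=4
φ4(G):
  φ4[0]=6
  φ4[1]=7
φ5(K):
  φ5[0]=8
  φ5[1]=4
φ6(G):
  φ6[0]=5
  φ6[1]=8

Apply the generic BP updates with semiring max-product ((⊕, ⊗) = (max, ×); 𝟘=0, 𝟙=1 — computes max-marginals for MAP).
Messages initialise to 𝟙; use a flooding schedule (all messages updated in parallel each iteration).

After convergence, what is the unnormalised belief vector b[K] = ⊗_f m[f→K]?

init: all messages = 𝟙 over 2 values
r1 m[φ0→S] = [8, 7]
r1 m[φ0→G] = [8, 7]
r1 m[φ1→G] = [2, 9]
r1 m[φ1→K] = [5, 9]
r1 m[φ2→G] = [7, 8]
r1 m[φ2→L] = [6, 8]
r1 m[φ3→S] = [1, 4]
r1 m[φ4→G] = [6, 7]
r1 m[φ5→K] = [8, 4]
r1 m[φ6→G] = [5, 8]
r1 m[S→φ0] = [1, 1]
r1 m[S→φ3] = [1, 1]
r1 m[G→φ0] = [1, 1]
r1 m[G→φ1] = [1, 1]
r1 m[G→φ2] = [1, 1]
r1 m[G→φ4] = [1, 1]
r1 m[G→φ6] = [1, 1]
r1 m[L→φ2] = [1, 1]
r1 m[K→φ1] = [1, 1]
r1 m[K→φ5] = [1, 1]
r2 m[φ0→S] = [8, 7]
r2 m[φ0→G] = [8, 7]
r2 m[φ1→G] = [2, 9]
r2 m[φ1→K] = [5, 9]
r2 m[φ2→G] = [7, 8]
r2 m[φ2→L] = [6, 8]
r2 m[φ3→S] = [1, 4]
r2 m[φ4→G] = [6, 7]
r2 m[φ5→K] = [8, 4]
r2 m[φ6→G] = [5, 8]
r2 m[S→φ0] = [1, 4]
r2 m[S→φ3] = [8, 7]
r2 m[G→φ0] = [420, 4032]
r2 m[G→φ1] = [1680, 3136]
r2 m[G→φ2] = [480, 3528]
r2 m[G→φ4] = [560, 4032]
r2 m[G→φ6] = [672, 3528]
r2 m[L→φ2] = [1, 1]
r2 m[K→φ1] = [8, 4]
r2 m[K→φ5] = [5, 9]
r3 m[φ0→S] = [28224, 28224]
r3 m[φ0→G] = [8, 28]
r3 m[φ1→G] = [8, 40]
r3 m[φ1→K] = [15680, 28224]
r3 m[φ2→G] = [7, 8]
r3 m[φ2→L] = [21168, 28224]
r3 m[φ3→S] = [1, 4]
r3 m[φ4→G] = [6, 7]
r3 m[φ5→K] = [8, 4]
r3 m[φ6→G] = [5, 8]
r3 m[S→φ0] = [1, 4]
r3 m[S→φ3] = [8, 7]
r3 m[G→φ0] = [420, 4032]
r3 m[G→φ1] = [1680, 3136]
r3 m[G→φ2] = [480, 3528]
r3 m[G→φ4] = [560, 4032]
r3 m[G→φ6] = [672, 3528]
r3 m[L→φ2] = [1, 1]
r3 m[K→φ1] = [8, 4]
r3 m[K→φ5] = [5, 9]
r4 m[φ0→S] = [28224, 28224]
r4 m[φ0→G] = [8, 28]
r4 m[φ1→G] = [8, 40]
r4 m[φ1→K] = [15680, 28224]
r4 m[φ2→G] = [7, 8]
r4 m[φ2→L] = [21168, 28224]
r4 m[φ3→S] = [1, 4]
r4 m[φ4→G] = [6, 7]
r4 m[φ5→K] = [8, 4]
r4 m[φ6→G] = [5, 8]
r4 m[S→φ0] = [1, 4]
r4 m[S→φ3] = [28224, 28224]
r4 m[G→φ0] = [1680, 17920]
r4 m[G→φ1] = [1680, 12544]
r4 m[G→φ2] = [1920, 62720]
r4 m[G→φ4] = [2240, 71680]
r4 m[G→φ6] = [2688, 62720]
r4 m[L→φ2] = [1, 1]
r4 m[K→φ1] = [8, 4]
r4 m[K→φ5] = [15680, 28224]
r5 m[φ0→S] = [125440, 125440]
r5 m[φ0→G] = [8, 28]
r5 m[φ1→G] = [8, 40]
r5 m[φ1→K] = [62720, 112896]
r5 m[φ2→G] = [7, 8]
r5 m[φ2→L] = [376320, 501760]
r5 m[φ3→S] = [1, 4]
r5 m[φ4→G] = [6, 7]
r5 m[φ5→K] = [8, 4]
r5 m[φ6→G] = [5, 8]
r5 m[S→φ0] = [1, 4]
r5 m[S→φ3] = [28224, 28224]
r5 m[G→φ0] = [1680, 17920]
r5 m[G→φ1] = [1680, 12544]
r5 m[G→φ2] = [1920, 62720]
r5 m[G→φ4] = [2240, 71680]
r5 m[G→φ6] = [2688, 62720]
r5 m[L→φ2] = [1, 1]
r5 m[K→φ1] = [8, 4]
r5 m[K→φ5] = [15680, 28224]
r6 m[φ0→S] = [125440, 125440]
r6 m[φ0→G] = [8, 28]
r6 m[φ1→G] = [8, 40]
r6 m[φ1→K] = [62720, 112896]
r6 m[φ2→G] = [7, 8]
r6 m[φ2→L] = [376320, 501760]
r6 m[φ3→S] = [1, 4]
r6 m[φ4→G] = [6, 7]
r6 m[φ5→K] = [8, 4]
r6 m[φ6→G] = [5, 8]
r6 m[S→φ0] = [1, 4]
r6 m[S→φ3] = [125440, 125440]
r6 m[G→φ0] = [1680, 17920]
r6 m[G→φ1] = [1680, 12544]
r6 m[G→φ2] = [1920, 62720]
r6 m[G→φ4] = [2240, 71680]
r6 m[G→φ6] = [2688, 62720]
r6 m[L→φ2] = [1, 1]
r6 m[K→φ1] = [8, 4]
r6 m[K→φ5] = [62720, 112896]
r7 m[φ0→S] = [125440, 125440]
r7 m[φ0→G] = [8, 28]
r7 m[φ1→G] = [8, 40]
r7 m[φ1→K] = [62720, 112896]
r7 m[φ2→G] = [7, 8]
r7 m[φ2→L] = [376320, 501760]
r7 m[φ3→S] = [1, 4]
r7 m[φ4→G] = [6, 7]
r7 m[φ5→K] = [8, 4]
r7 m[φ6→G] = [5, 8]
r7 m[S→φ0] = [1, 4]
r7 m[S→φ3] = [125440, 125440]
r7 m[G→φ0] = [1680, 17920]
r7 m[G→φ1] = [1680, 12544]
r7 m[G→φ2] = [1920, 62720]
r7 m[G→φ4] = [2240, 71680]
r7 m[G→φ6] = [2688, 62720]
r7 m[L→φ2] = [1, 1]
r7 m[K→φ1] = [8, 4]
r7 m[K→φ5] = [62720, 112896]
fixed point reached at round 7
b[K] = ⊗ incoming = [501760, 451584]

b[K] = [501760, 451584]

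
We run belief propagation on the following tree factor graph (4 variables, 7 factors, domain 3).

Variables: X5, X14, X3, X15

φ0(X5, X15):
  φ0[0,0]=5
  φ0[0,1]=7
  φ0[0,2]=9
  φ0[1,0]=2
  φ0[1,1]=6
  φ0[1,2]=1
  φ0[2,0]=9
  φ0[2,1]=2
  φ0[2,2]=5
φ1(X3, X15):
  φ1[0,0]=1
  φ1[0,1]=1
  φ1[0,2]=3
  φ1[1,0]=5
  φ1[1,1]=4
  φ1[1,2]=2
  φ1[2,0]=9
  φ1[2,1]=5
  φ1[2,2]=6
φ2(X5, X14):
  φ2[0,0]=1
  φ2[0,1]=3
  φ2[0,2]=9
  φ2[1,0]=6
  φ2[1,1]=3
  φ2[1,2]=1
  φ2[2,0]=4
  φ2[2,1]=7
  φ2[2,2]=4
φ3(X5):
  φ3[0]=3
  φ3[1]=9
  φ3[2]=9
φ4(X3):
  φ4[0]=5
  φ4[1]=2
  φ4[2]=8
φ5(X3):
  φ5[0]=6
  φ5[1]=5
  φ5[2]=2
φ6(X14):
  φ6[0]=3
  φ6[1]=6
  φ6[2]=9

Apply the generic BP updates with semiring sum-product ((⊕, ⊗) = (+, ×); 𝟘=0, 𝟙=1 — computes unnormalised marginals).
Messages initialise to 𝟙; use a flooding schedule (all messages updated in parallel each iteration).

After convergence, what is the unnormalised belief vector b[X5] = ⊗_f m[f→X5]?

init: all messages = 𝟙 over 3 values
r1 m[φ0→X5] = [21, 9, 16]
r1 m[φ0→X15] = [16, 15, 15]
r1 m[φ1→X3] = [5, 11, 20]
r1 m[φ1→X15] = [15, 10, 11]
r1 m[φ2→X5] = [13, 10, 15]
r1 m[φ2→X14] = [11, 13, 14]
r1 m[φ3→X5] = [3, 9, 9]
r1 m[φ4→X3] = [5, 2, 8]
r1 m[φ5→X3] = [6, 5, 2]
r1 m[φ6→X14] = [3, 6, 9]
r1 m[X5→φ0] = [1, 1, 1]
r1 m[X5→φ2] = [1, 1, 1]
r1 m[X5→φ3] = [1, 1, 1]
r1 m[X14→φ2] = [1, 1, 1]
r1 m[X14→φ6] = [1, 1, 1]
r1 m[X3→φ1] = [1, 1, 1]
r1 m[X3→φ4] = [1, 1, 1]
r1 m[X3→φ5] = [1, 1, 1]
r1 m[X15→φ0] = [1, 1, 1]
r1 m[X15→φ1] = [1, 1, 1]
r2 m[φ0→X5] = [21, 9, 16]
r2 m[φ0→X15] = [16, 15, 15]
r2 m[φ1→X3] = [5, 11, 20]
r2 m[φ1→X15] = [15, 10, 11]
r2 m[φ2→X5] = [13, 10, 15]
r2 m[φ2→X14] = [11, 13, 14]
r2 m[φ3→X5] = [3, 9, 9]
r2 m[φ4→X3] = [5, 2, 8]
r2 m[φ5→X3] = [6, 5, 2]
r2 m[φ6→X14] = [3, 6, 9]
r2 m[X5→φ0] = [39, 90, 135]
r2 m[X5→φ2] = [63, 81, 144]
r2 m[X5→φ3] = [273, 90, 240]
r2 m[X14→φ2] = [3, 6, 9]
r2 m[X14→φ6] = [11, 13, 14]
r2 m[X3→φ1] = [30, 10, 16]
r2 m[X3→φ4] = [30, 55, 40]
r2 m[X3→φ5] = [25, 22, 160]
r2 m[X15→φ0] = [15, 10, 11]
r2 m[X15→φ1] = [16, 15, 15]
r3 m[φ0→X5] = [244, 101, 210]
r3 m[φ0→X15] = [1590, 1083, 1116]
r3 m[φ1→X3] = [76, 170, 309]
r3 m[φ1→X15] = [224, 150, 206]
r3 m[φ2→X5] = [102, 45, 90]
r3 m[φ2→X14] = [1125, 1440, 1224]
r3 m[φ3→X5] = [3, 9, 9]
r3 m[φ4→X3] = [5, 2, 8]
r3 m[φ5→X3] = [6, 5, 2]
r3 m[φ6→X14] = [3, 6, 9]
r3 m[X5→φ0] = [39, 90, 135]
r3 m[X5→φ2] = [63, 81, 144]
r3 m[X5→φ3] = [273, 90, 240]
r3 m[X14→φ2] = [3, 6, 9]
r3 m[X14→φ6] = [11, 13, 14]
r3 m[X3→φ1] = [30, 10, 16]
r3 m[X3→φ4] = [30, 55, 40]
r3 m[X3→φ5] = [25, 22, 160]
r3 m[X15→φ0] = [15, 10, 11]
r3 m[X15→φ1] = [16, 15, 15]
r4 m[φ0→X5] = [244, 101, 210]
r4 m[φ0→X15] = [1590, 1083, 1116]
r4 m[φ1→X3] = [76, 170, 309]
r4 m[φ1→X15] = [224, 150, 206]
r4 m[φ2→X5] = [102, 45, 90]
r4 m[φ2→X14] = [1125, 1440, 1224]
r4 m[φ3→X5] = [3, 9, 9]
r4 m[φ4→X3] = [5, 2, 8]
r4 m[φ5→X3] = [6, 5, 2]
r4 m[φ6→X14] = [3, 6, 9]
r4 m[X5→φ0] = [306, 405, 810]
r4 m[X5→φ2] = [732, 909, 1890]
r4 m[X5→φ3] = [24888, 4545, 18900]
r4 m[X14→φ2] = [3, 6, 9]
r4 m[X14→φ6] = [1125, 1440, 1224]
r4 m[X3→φ1] = [30, 10, 16]
r4 m[X3→φ4] = [456, 850, 618]
r4 m[X3→φ5] = [380, 340, 2472]
r4 m[X15→φ0] = [224, 150, 206]
r4 m[X15→φ1] = [1590, 1083, 1116]
r5 m[φ0→X5] = [4024, 1554, 3346]
r5 m[φ0→X15] = [9630, 6192, 7209]
r5 m[φ1→X3] = [6021, 14514, 26421]
r5 m[φ1→X15] = [224, 150, 206]
r5 m[φ2→X5] = [102, 45, 90]
r5 m[φ2→X14] = [13746, 18153, 15057]
r5 m[φ3→X5] = [3, 9, 9]
r5 m[φ4→X3] = [5, 2, 8]
r5 m[φ5→X3] = [6, 5, 2]
r5 m[φ6→X14] = [3, 6, 9]
r5 m[X5→φ0] = [306, 405, 810]
r5 m[X5→φ2] = [732, 909, 1890]
r5 m[X5→φ3] = [24888, 4545, 18900]
r5 m[X14→φ2] = [3, 6, 9]
r5 m[X14→φ6] = [1125, 1440, 1224]
r5 m[X3→φ1] = [30, 10, 16]
r5 m[X3→φ4] = [456, 850, 618]
r5 m[X3→φ5] = [380, 340, 2472]
r5 m[X15→φ0] = [224, 150, 206]
r5 m[X15→φ1] = [1590, 1083, 1116]
r6 m[φ0→X5] = [4024, 1554, 3346]
r6 m[φ0→X15] = [9630, 6192, 7209]
r6 m[φ1→X3] = [6021, 14514, 26421]
r6 m[φ1→X15] = [224, 150, 206]
r6 m[φ2→X5] = [102, 45, 90]
r6 m[φ2→X14] = [13746, 18153, 15057]
r6 m[φ3→X5] = [3, 9, 9]
r6 m[φ4→X3] = [5, 2, 8]
r6 m[φ5→X3] = [6, 5, 2]
r6 m[φ6→X14] = [3, 6, 9]
r6 m[X5→φ0] = [306, 405, 810]
r6 m[X5→φ2] = [12072, 13986, 30114]
r6 m[X5→φ3] = [410448, 69930, 301140]
r6 m[X14→φ2] = [3, 6, 9]
r6 m[X14→φ6] = [13746, 18153, 15057]
r6 m[X3→φ1] = [30, 10, 16]
r6 m[X3→φ4] = [36126, 72570, 52842]
r6 m[X3→φ5] = [30105, 29028, 211368]
r6 m[X15→φ0] = [224, 150, 206]
r6 m[X15→φ1] = [9630, 6192, 7209]
r7 m[φ0→X5] = [4024, 1554, 3346]
r7 m[φ0→X15] = [9630, 6192, 7209]
r7 m[φ1→X3] = [37449, 87336, 160884]
r7 m[φ1→X15] = [224, 150, 206]
r7 m[φ2→X5] = [102, 45, 90]
r7 m[φ2→X14] = [216444, 288972, 243090]
r7 m[φ3→X5] = [3, 9, 9]
r7 m[φ4→X3] = [5, 2, 8]
r7 m[φ5→X3] = [6, 5, 2]
r7 m[φ6→X14] = [3, 6, 9]
r7 m[X5→φ0] = [306, 405, 810]
r7 m[X5→φ2] = [12072, 13986, 30114]
r7 m[X5→φ3] = [410448, 69930, 301140]
r7 m[X14→φ2] = [3, 6, 9]
r7 m[X14→φ6] = [13746, 18153, 15057]
r7 m[X3→φ1] = [30, 10, 16]
r7 m[X3→φ4] = [36126, 72570, 52842]
r7 m[X3→φ5] = [30105, 29028, 211368]
r7 m[X15→φ0] = [224, 150, 206]
r7 m[X15→φ1] = [9630, 6192, 7209]
r8 m[φ0→X5] = [4024, 1554, 3346]
r8 m[φ0→X15] = [9630, 6192, 7209]
r8 m[φ1→X3] = [37449, 87336, 160884]
r8 m[φ1→X15] = [224, 150, 206]
r8 m[φ2→X5] = [102, 45, 90]
r8 m[φ2→X14] = [216444, 288972, 243090]
r8 m[φ3→X5] = [3, 9, 9]
r8 m[φ4→X3] = [5, 2, 8]
r8 m[φ5→X3] = [6, 5, 2]
r8 m[φ6→X14] = [3, 6, 9]
r8 m[X5→φ0] = [306, 405, 810]
r8 m[X5→φ2] = [12072, 13986, 30114]
r8 m[X5→φ3] = [410448, 69930, 301140]
r8 m[X14→φ2] = [3, 6, 9]
r8 m[X14→φ6] = [216444, 288972, 243090]
r8 m[X3→φ1] = [30, 10, 16]
r8 m[X3→φ4] = [224694, 436680, 321768]
r8 m[X3→φ5] = [187245, 174672, 1287072]
r8 m[X15→φ0] = [224, 150, 206]
r8 m[X15→φ1] = [9630, 6192, 7209]
r9 m[φ0→X5] = [4024, 1554, 3346]
r9 m[φ0→X15] = [9630, 6192, 7209]
r9 m[φ1→X3] = [37449, 87336, 160884]
r9 m[φ1→X15] = [224, 150, 206]
r9 m[φ2→X5] = [102, 45, 90]
r9 m[φ2→X14] = [216444, 288972, 243090]
r9 m[φ3→X5] = [3, 9, 9]
r9 m[φ4→X3] = [5, 2, 8]
r9 m[φ5→X3] = [6, 5, 2]
r9 m[φ6→X14] = [3, 6, 9]
r9 m[X5→φ0] = [306, 405, 810]
r9 m[X5→φ2] = [12072, 13986, 30114]
r9 m[X5→φ3] = [410448, 69930, 301140]
r9 m[X14→φ2] = [3, 6, 9]
r9 m[X14→φ6] = [216444, 288972, 243090]
r9 m[X3→φ1] = [30, 10, 16]
r9 m[X3→φ4] = [224694, 436680, 321768]
r9 m[X3→φ5] = [187245, 174672, 1287072]
r9 m[X15→φ0] = [224, 150, 206]
r9 m[X15→φ1] = [9630, 6192, 7209]
fixed point reached at round 9
b[X5] = ⊗ incoming = [1231344, 629370, 2710260]

b[X5] = [1231344, 629370, 2710260]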